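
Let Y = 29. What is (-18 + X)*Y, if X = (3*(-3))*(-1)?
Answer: -261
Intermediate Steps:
X = 9 (X = -9*(-1) = 9)
(-18 + X)*Y = (-18 + 9)*29 = -9*29 = -261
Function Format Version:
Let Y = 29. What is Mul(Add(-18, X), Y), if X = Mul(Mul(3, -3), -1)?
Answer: -261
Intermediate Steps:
X = 9 (X = Mul(-9, -1) = 9)
Mul(Add(-18, X), Y) = Mul(Add(-18, 9), 29) = Mul(-9, 29) = -261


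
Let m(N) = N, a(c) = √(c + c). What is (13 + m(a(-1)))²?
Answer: (13 + I*√2)² ≈ 167.0 + 36.77*I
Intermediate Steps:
a(c) = √2*√c (a(c) = √(2*c) = √2*√c)
(13 + m(a(-1)))² = (13 + √2*√(-1))² = (13 + √2*I)² = (13 + I*√2)²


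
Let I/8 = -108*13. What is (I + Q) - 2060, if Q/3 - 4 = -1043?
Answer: -16409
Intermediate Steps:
Q = -3117 (Q = 12 + 3*(-1043) = 12 - 3129 = -3117)
I = -11232 (I = 8*(-108*13) = 8*(-1404) = -11232)
(I + Q) - 2060 = (-11232 - 3117) - 2060 = -14349 - 2060 = -16409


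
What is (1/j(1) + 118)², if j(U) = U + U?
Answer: 56169/4 ≈ 14042.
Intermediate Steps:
j(U) = 2*U
(1/j(1) + 118)² = (1/(2*1) + 118)² = (1/2 + 118)² = (½ + 118)² = (237/2)² = 56169/4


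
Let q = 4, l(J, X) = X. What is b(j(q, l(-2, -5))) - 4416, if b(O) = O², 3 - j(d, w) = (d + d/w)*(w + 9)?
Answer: -107999/25 ≈ -4320.0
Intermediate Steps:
j(d, w) = 3 - (9 + w)*(d + d/w) (j(d, w) = 3 - (d + d/w)*(w + 9) = 3 - (d + d/w)*(9 + w) = 3 - (9 + w)*(d + d/w))
b(j(q, l(-2, -5))) - 4416 = (3 - 10*4 - 1*4*(-5) - 9*4/(-5))² - 4416 = (3 - 40 + 20 - 9*4*(-⅕))² - 4416 = (3 - 40 + 20 + 36/5)² - 4416 = (-49/5)² - 4416 = 2401/25 - 4416 = -107999/25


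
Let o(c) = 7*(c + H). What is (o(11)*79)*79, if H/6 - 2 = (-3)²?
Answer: 3363899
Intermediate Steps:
H = 66 (H = 12 + 6*(-3)² = 12 + 6*9 = 12 + 54 = 66)
o(c) = 462 + 7*c (o(c) = 7*(c + 66) = 7*(66 + c) = 462 + 7*c)
(o(11)*79)*79 = ((462 + 7*11)*79)*79 = ((462 + 77)*79)*79 = (539*79)*79 = 42581*79 = 3363899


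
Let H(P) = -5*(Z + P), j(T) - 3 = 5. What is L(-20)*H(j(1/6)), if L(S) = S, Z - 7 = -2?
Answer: 1300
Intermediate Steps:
Z = 5 (Z = 7 - 2 = 5)
j(T) = 8 (j(T) = 3 + 5 = 8)
H(P) = -25 - 5*P (H(P) = -5*(5 + P) = -25 - 5*P)
L(-20)*H(j(1/6)) = -20*(-25 - 5*8) = -20*(-25 - 40) = -20*(-65) = 1300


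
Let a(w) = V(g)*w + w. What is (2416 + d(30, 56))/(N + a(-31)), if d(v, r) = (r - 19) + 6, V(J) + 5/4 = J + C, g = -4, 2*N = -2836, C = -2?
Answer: -9836/4897 ≈ -2.0086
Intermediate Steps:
N = -1418 (N = (1/2)*(-2836) = -1418)
V(J) = -13/4 + J (V(J) = -5/4 + (J - 2) = -5/4 + (-2 + J) = -13/4 + J)
a(w) = -25*w/4 (a(w) = (-13/4 - 4)*w + w = -29*w/4 + w = -25*w/4)
d(v, r) = -13 + r (d(v, r) = (-19 + r) + 6 = -13 + r)
(2416 + d(30, 56))/(N + a(-31)) = (2416 + (-13 + 56))/(-1418 - 25/4*(-31)) = (2416 + 43)/(-1418 + 775/4) = 2459/(-4897/4) = 2459*(-4/4897) = -9836/4897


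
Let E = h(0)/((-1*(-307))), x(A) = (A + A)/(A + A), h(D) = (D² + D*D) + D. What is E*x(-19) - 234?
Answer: -234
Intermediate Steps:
h(D) = D + 2*D² (h(D) = (D² + D²) + D = 2*D² + D = D + 2*D²)
x(A) = 1 (x(A) = (2*A)/((2*A)) = (2*A)*(1/(2*A)) = 1)
E = 0 (E = (0*(1 + 2*0))/((-1*(-307))) = (0*(1 + 0))/307 = (0*1)*(1/307) = 0*(1/307) = 0)
E*x(-19) - 234 = 0*1 - 234 = 0 - 234 = -234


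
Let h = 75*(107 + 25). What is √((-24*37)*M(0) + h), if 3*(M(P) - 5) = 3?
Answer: 6*√127 ≈ 67.617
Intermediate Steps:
M(P) = 6 (M(P) = 5 + (⅓)*3 = 5 + 1 = 6)
h = 9900 (h = 75*132 = 9900)
√((-24*37)*M(0) + h) = √(-24*37*6 + 9900) = √(-888*6 + 9900) = √(-5328 + 9900) = √4572 = 6*√127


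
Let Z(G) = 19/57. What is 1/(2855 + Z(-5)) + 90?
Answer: 770943/8566 ≈ 90.000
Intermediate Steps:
Z(G) = ⅓ (Z(G) = 19*(1/57) = ⅓)
1/(2855 + Z(-5)) + 90 = 1/(2855 + ⅓) + 90 = 1/(8566/3) + 90 = 3/8566 + 90 = 770943/8566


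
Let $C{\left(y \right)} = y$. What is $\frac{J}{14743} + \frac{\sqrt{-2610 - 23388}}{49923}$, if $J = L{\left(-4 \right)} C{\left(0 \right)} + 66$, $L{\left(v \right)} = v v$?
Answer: $\frac{66}{14743} + \frac{i \sqrt{25998}}{49923} \approx 0.0044767 + 0.0032298 i$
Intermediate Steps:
$L{\left(v \right)} = v^{2}$
$J = 66$ ($J = \left(-4\right)^{2} \cdot 0 + 66 = 16 \cdot 0 + 66 = 0 + 66 = 66$)
$\frac{J}{14743} + \frac{\sqrt{-2610 - 23388}}{49923} = \frac{66}{14743} + \frac{\sqrt{-2610 - 23388}}{49923} = 66 \cdot \frac{1}{14743} + \sqrt{-25998} \cdot \frac{1}{49923} = \frac{66}{14743} + i \sqrt{25998} \cdot \frac{1}{49923} = \frac{66}{14743} + \frac{i \sqrt{25998}}{49923}$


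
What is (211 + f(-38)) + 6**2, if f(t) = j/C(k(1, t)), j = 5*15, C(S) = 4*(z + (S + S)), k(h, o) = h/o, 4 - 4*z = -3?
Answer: 11096/43 ≈ 258.05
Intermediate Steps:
z = 7/4 (z = 1 - 1/4*(-3) = 1 + 3/4 = 7/4 ≈ 1.7500)
C(S) = 7 + 8*S (C(S) = 4*(7/4 + (S + S)) = 4*(7/4 + 2*S) = 7 + 8*S)
j = 75
f(t) = 75/(7 + 8/t) (f(t) = 75/(7 + 8*(1/t)) = 75/(7 + 8/t))
(211 + f(-38)) + 6**2 = (211 + 75*(-38)/(8 + 7*(-38))) + 6**2 = (211 + 75*(-38)/(8 - 266)) + 36 = (211 + 75*(-38)/(-258)) + 36 = (211 + 75*(-38)*(-1/258)) + 36 = (211 + 475/43) + 36 = 9548/43 + 36 = 11096/43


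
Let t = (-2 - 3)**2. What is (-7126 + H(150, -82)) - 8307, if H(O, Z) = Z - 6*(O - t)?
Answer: -16265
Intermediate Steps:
t = 25 (t = (-5)**2 = 25)
H(O, Z) = 150 + Z - 6*O (H(O, Z) = Z - 6*(O - 1*25) = Z - 6*(O - 25) = Z - 6*(-25 + O) = Z + (150 - 6*O) = 150 + Z - 6*O)
(-7126 + H(150, -82)) - 8307 = (-7126 + (150 - 82 - 6*150)) - 8307 = (-7126 + (150 - 82 - 900)) - 8307 = (-7126 - 832) - 8307 = -7958 - 8307 = -16265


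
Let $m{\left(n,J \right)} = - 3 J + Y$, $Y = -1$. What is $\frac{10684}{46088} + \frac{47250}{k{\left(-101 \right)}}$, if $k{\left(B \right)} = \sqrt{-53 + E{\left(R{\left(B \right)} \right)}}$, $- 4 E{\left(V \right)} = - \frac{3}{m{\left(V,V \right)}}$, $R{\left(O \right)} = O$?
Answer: $\frac{2671}{11522} - \frac{94500 i \sqrt{19334342}}{64021} \approx 0.23182 - 6490.4 i$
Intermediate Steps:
$m{\left(n,J \right)} = -1 - 3 J$ ($m{\left(n,J \right)} = - 3 J - 1 = -1 - 3 J$)
$E{\left(V \right)} = \frac{3}{4 \left(-1 - 3 V\right)}$ ($E{\left(V \right)} = - \frac{\left(-3\right) \frac{1}{-1 - 3 V}}{4} = \frac{3}{4 \left(-1 - 3 V\right)}$)
$k{\left(B \right)} = \sqrt{-53 - \frac{3}{4 + 12 B}}$
$\frac{10684}{46088} + \frac{47250}{k{\left(-101 \right)}} = \frac{10684}{46088} + \frac{47250}{\frac{1}{2} \sqrt{\frac{215 + 636 \left(-101\right)}{-1 - -303}}} = 10684 \cdot \frac{1}{46088} + \frac{47250}{\frac{1}{2} \sqrt{\frac{215 - 64236}{-1 + 303}}} = \frac{2671}{11522} + \frac{47250}{\frac{1}{2} \sqrt{\frac{1}{302} \left(-64021\right)}} = \frac{2671}{11522} + \frac{47250}{\frac{1}{2} \sqrt{- \frac{64021}{302}}} = \frac{2671}{11522} + \frac{47250}{\frac{1}{2} \frac{i \sqrt{19334342}}{302}} = \frac{2671}{11522} + \frac{47250}{\frac{1}{604} i \sqrt{19334342}} = \frac{2671}{11522} + 47250 \left(- \frac{2 i \sqrt{19334342}}{64021}\right) = \frac{2671}{11522} - \frac{94500 i \sqrt{19334342}}{64021}$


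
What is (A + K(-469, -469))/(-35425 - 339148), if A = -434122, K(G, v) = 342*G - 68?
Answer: 594588/374573 ≈ 1.5874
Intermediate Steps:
K(G, v) = -68 + 342*G
(A + K(-469, -469))/(-35425 - 339148) = (-434122 + (-68 + 342*(-469)))/(-35425 - 339148) = (-434122 + (-68 - 160398))/(-374573) = (-434122 - 160466)*(-1/374573) = -594588*(-1/374573) = 594588/374573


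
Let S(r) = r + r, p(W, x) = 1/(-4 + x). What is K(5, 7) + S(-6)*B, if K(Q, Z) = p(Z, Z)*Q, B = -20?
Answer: 725/3 ≈ 241.67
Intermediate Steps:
S(r) = 2*r
K(Q, Z) = Q/(-4 + Z)
K(5, 7) + S(-6)*B = 5/(-4 + 7) + (2*(-6))*(-20) = 5/3 - 12*(-20) = 5*(⅓) + 240 = 5/3 + 240 = 725/3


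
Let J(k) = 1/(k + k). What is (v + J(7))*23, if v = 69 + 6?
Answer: 24173/14 ≈ 1726.6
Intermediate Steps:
J(k) = 1/(2*k)
v = 75
(v + J(7))*23 = (75 + (½)/7)*23 = (75 + (½)*(⅐))*23 = (75 + 1/14)*23 = (1051/14)*23 = 24173/14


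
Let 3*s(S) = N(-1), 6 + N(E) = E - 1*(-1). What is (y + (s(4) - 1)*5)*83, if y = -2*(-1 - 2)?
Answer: -747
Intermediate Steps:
y = 6 (y = -2*(-3) = 6)
N(E) = -5 + E (N(E) = -6 + (E - 1*(-1)) = -6 + (E + 1) = -6 + (1 + E) = -5 + E)
s(S) = -2 (s(S) = (-5 - 1)/3 = (⅓)*(-6) = -2)
(y + (s(4) - 1)*5)*83 = (6 + (-2 - 1)*5)*83 = (6 - 3*5)*83 = (6 - 15)*83 = -9*83 = -747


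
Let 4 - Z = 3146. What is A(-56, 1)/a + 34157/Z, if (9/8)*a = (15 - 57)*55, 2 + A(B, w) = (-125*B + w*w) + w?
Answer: -246776/17281 ≈ -14.280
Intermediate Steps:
Z = -3142 (Z = 4 - 1*3146 = 4 - 3146 = -3142)
A(B, w) = -2 + w + w² - 125*B (A(B, w) = -2 + ((-125*B + w*w) + w) = -2 + ((-125*B + w²) + w) = -2 + ((w² - 125*B) + w) = -2 + (w + w² - 125*B) = -2 + w + w² - 125*B)
a = -6160/3 (a = 8*((15 - 57)*55)/9 = 8*(-42*55)/9 = (8/9)*(-2310) = -6160/3 ≈ -2053.3)
A(-56, 1)/a + 34157/Z = (-2 + 1 + 1² - 125*(-56))/(-6160/3) + 34157/(-3142) = (-2 + 1 + 1 + 7000)*(-3/6160) + 34157*(-1/3142) = 7000*(-3/6160) - 34157/3142 = -75/22 - 34157/3142 = -246776/17281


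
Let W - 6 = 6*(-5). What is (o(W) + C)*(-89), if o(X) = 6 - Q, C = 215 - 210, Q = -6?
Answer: -1513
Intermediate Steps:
C = 5
W = -24 (W = 6 + 6*(-5) = 6 - 30 = -24)
o(X) = 12 (o(X) = 6 - 1*(-6) = 6 + 6 = 12)
(o(W) + C)*(-89) = (12 + 5)*(-89) = 17*(-89) = -1513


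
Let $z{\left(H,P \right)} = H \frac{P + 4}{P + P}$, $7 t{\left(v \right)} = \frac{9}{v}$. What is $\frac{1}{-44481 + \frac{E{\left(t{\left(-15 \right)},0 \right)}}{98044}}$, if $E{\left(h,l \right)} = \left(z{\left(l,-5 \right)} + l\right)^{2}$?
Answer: $- \frac{1}{44481} \approx -2.2482 \cdot 10^{-5}$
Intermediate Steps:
$t{\left(v \right)} = \frac{9}{7 v}$ ($t{\left(v \right)} = \frac{9 \frac{1}{v}}{7} = \frac{9}{7 v}$)
$z{\left(H,P \right)} = \frac{H \left(4 + P\right)}{2 P}$ ($z{\left(H,P \right)} = H \frac{4 + P}{2 P} = \frac{H \left(4 + P\right)}{2 P}$)
$E{\left(h,l \right)} = \frac{121 l^{2}}{100}$ ($E{\left(h,l \right)} = \left(\frac{l \left(4 - 5\right)}{2 \left(-5\right)} + l\right)^{2} = \left(\frac{1}{2} l \left(- \frac{1}{5}\right) \left(-1\right) + l\right)^{2} = \left(\frac{l}{10} + l\right)^{2} = \left(\frac{11 l}{10}\right)^{2} = \frac{121 l^{2}}{100}$)
$\frac{1}{-44481 + \frac{E{\left(t{\left(-15 \right)},0 \right)}}{98044}} = \frac{1}{-44481 + \frac{\frac{121}{100} \cdot 0^{2}}{98044}} = \frac{1}{-44481 + \frac{121}{100} \cdot 0 \cdot \frac{1}{98044}} = \frac{1}{-44481 + 0 \cdot \frac{1}{98044}} = \frac{1}{-44481 + 0} = \frac{1}{-44481} = - \frac{1}{44481}$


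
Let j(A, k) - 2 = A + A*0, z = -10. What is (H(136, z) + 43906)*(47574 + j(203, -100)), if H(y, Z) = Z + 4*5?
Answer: 2098262564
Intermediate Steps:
H(y, Z) = 20 + Z (H(y, Z) = Z + 20 = 20 + Z)
j(A, k) = 2 + A (j(A, k) = 2 + (A + A*0) = 2 + (A + 0) = 2 + A)
(H(136, z) + 43906)*(47574 + j(203, -100)) = ((20 - 10) + 43906)*(47574 + (2 + 203)) = (10 + 43906)*(47574 + 205) = 43916*47779 = 2098262564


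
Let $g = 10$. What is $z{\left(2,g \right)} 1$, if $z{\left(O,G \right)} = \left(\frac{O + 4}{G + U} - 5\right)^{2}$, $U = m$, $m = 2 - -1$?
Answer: $\frac{3481}{169} \approx 20.598$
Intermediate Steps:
$m = 3$ ($m = 2 + 1 = 3$)
$U = 3$
$z{\left(O,G \right)} = \left(-5 + \frac{4 + O}{3 + G}\right)^{2}$ ($z{\left(O,G \right)} = \left(\frac{O + 4}{G + 3} - 5\right)^{2} = \left(\frac{4 + O}{3 + G} - 5\right)^{2} = \left(-5 + \frac{4 + O}{3 + G}\right)^{2}$)
$z{\left(2,g \right)} 1 = \frac{\left(11 - 2 + 5 \cdot 10\right)^{2}}{\left(3 + 10\right)^{2}} \cdot 1 = \frac{\left(11 - 2 + 50\right)^{2}}{169} \cdot 1 = \frac{59^{2}}{169} \cdot 1 = \frac{1}{169} \cdot 3481 \cdot 1 = \frac{3481}{169} \cdot 1 = \frac{3481}{169}$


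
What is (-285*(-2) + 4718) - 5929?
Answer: -641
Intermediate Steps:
(-285*(-2) + 4718) - 5929 = (570 + 4718) - 5929 = 5288 - 5929 = -641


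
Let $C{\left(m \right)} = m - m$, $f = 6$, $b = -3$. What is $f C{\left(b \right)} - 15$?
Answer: $-15$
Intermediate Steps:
$C{\left(m \right)} = 0$
$f C{\left(b \right)} - 15 = 6 \cdot 0 - 15 = 0 - 15 = -15$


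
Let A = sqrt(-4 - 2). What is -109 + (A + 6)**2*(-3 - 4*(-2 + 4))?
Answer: -439 - 132*I*sqrt(6) ≈ -439.0 - 323.33*I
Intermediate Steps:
A = I*sqrt(6) (A = sqrt(-6) = I*sqrt(6) ≈ 2.4495*I)
-109 + (A + 6)**2*(-3 - 4*(-2 + 4)) = -109 + (I*sqrt(6) + 6)**2*(-3 - 4*(-2 + 4)) = -109 + (6 + I*sqrt(6))**2*(-3 - 4*2) = -109 + (6 + I*sqrt(6))**2*(-3 - 8) = -109 + (6 + I*sqrt(6))**2*(-11) = -109 - 11*(6 + I*sqrt(6))**2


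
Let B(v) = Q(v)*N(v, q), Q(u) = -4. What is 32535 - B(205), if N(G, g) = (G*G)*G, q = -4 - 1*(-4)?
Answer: 34493035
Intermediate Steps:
q = 0 (q = -4 + 4 = 0)
N(G, g) = G³ (N(G, g) = G²*G = G³)
B(v) = -4*v³
32535 - B(205) = 32535 - (-4)*205³ = 32535 - (-4)*8615125 = 32535 - 1*(-34460500) = 32535 + 34460500 = 34493035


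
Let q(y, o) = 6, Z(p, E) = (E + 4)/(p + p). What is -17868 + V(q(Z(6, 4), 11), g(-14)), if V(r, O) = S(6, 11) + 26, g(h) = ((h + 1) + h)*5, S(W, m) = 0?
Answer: -17842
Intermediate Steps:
Z(p, E) = (4 + E)/(2*p) (Z(p, E) = (4 + E)/((2*p)) = (4 + E)*(1/(2*p)) = (4 + E)/(2*p))
g(h) = 5 + 10*h (g(h) = ((1 + h) + h)*5 = (1 + 2*h)*5 = 5 + 10*h)
V(r, O) = 26 (V(r, O) = 0 + 26 = 26)
-17868 + V(q(Z(6, 4), 11), g(-14)) = -17868 + 26 = -17842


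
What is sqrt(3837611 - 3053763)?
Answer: 2*sqrt(195962) ≈ 885.35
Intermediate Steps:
sqrt(3837611 - 3053763) = sqrt(783848) = 2*sqrt(195962)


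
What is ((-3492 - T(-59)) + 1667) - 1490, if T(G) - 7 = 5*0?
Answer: -3322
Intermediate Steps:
T(G) = 7 (T(G) = 7 + 5*0 = 7 + 0 = 7)
((-3492 - T(-59)) + 1667) - 1490 = ((-3492 - 1*7) + 1667) - 1490 = ((-3492 - 7) + 1667) - 1490 = (-3499 + 1667) - 1490 = -1832 - 1490 = -3322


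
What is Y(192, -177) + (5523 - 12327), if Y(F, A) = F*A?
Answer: -40788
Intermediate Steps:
Y(F, A) = A*F
Y(192, -177) + (5523 - 12327) = -177*192 + (5523 - 12327) = -33984 - 6804 = -40788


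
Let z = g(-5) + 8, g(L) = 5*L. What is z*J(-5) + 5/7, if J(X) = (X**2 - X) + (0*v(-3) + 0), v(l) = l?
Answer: -3565/7 ≈ -509.29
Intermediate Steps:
J(X) = X**2 - X (J(X) = (X**2 - X) + (0*(-3) + 0) = (X**2 - X) + (0 + 0) = (X**2 - X) + 0 = X**2 - X)
z = -17 (z = 5*(-5) + 8 = -25 + 8 = -17)
z*J(-5) + 5/7 = -(-85)*(-1 - 5) + 5/7 = -(-85)*(-6) + 5*(1/7) = -17*30 + 5/7 = -510 + 5/7 = -3565/7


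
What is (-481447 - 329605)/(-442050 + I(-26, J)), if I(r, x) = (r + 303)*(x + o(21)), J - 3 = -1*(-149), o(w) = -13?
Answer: 811052/403547 ≈ 2.0098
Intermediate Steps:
J = 152 (J = 3 - 1*(-149) = 3 + 149 = 152)
I(r, x) = (-13 + x)*(303 + r) (I(r, x) = (r + 303)*(x - 13) = (303 + r)*(-13 + x) = (-13 + x)*(303 + r))
(-481447 - 329605)/(-442050 + I(-26, J)) = (-481447 - 329605)/(-442050 + (-3939 - 13*(-26) + 303*152 - 26*152)) = -811052/(-442050 + (-3939 + 338 + 46056 - 3952)) = -811052/(-442050 + 38503) = -811052/(-403547) = -811052*(-1/403547) = 811052/403547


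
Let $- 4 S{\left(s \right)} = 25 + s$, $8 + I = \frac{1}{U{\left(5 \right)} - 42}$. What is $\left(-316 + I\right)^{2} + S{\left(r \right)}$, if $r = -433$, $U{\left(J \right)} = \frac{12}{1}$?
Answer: $\frac{94589641}{900} \approx 1.051 \cdot 10^{5}$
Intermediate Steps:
$U{\left(J \right)} = 12$ ($U{\left(J \right)} = 12 \cdot 1 = 12$)
$I = - \frac{241}{30}$ ($I = -8 + \frac{1}{12 - 42} = -8 + \frac{1}{-30} = -8 - \frac{1}{30} = - \frac{241}{30} \approx -8.0333$)
$S{\left(s \right)} = - \frac{25}{4} - \frac{s}{4}$ ($S{\left(s \right)} = - \frac{25 + s}{4} = - \frac{25}{4} - \frac{s}{4}$)
$\left(-316 + I\right)^{2} + S{\left(r \right)} = \left(-316 - \frac{241}{30}\right)^{2} - -102 = \left(- \frac{9721}{30}\right)^{2} + \left(- \frac{25}{4} + \frac{433}{4}\right) = \frac{94497841}{900} + 102 = \frac{94589641}{900}$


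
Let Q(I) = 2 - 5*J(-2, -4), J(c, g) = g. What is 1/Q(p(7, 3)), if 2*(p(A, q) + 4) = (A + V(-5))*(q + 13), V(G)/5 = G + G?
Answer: 1/22 ≈ 0.045455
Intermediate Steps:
V(G) = 10*G (V(G) = 5*(G + G) = 5*(2*G) = 10*G)
p(A, q) = -4 + (-50 + A)*(13 + q)/2 (p(A, q) = -4 + ((A + 10*(-5))*(q + 13))/2 = -4 + ((A - 50)*(13 + q))/2 = -4 + ((-50 + A)*(13 + q))/2 = -4 + (-50 + A)*(13 + q)/2)
Q(I) = 22 (Q(I) = 2 - 5*(-4) = 2 + 20 = 22)
1/Q(p(7, 3)) = 1/22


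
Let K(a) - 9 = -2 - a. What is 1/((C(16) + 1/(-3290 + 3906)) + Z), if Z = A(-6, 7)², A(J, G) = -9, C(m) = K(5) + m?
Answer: 616/60985 ≈ 0.010101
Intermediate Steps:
K(a) = 7 - a (K(a) = 9 + (-2 - a) = 7 - a)
C(m) = 2 + m (C(m) = (7 - 1*5) + m = (7 - 5) + m = 2 + m)
Z = 81 (Z = (-9)² = 81)
1/((C(16) + 1/(-3290 + 3906)) + Z) = 1/(((2 + 16) + 1/(-3290 + 3906)) + 81) = 1/((18 + 1/616) + 81) = 1/(11089/616 + 81) = 1/(60985/616) = 616/60985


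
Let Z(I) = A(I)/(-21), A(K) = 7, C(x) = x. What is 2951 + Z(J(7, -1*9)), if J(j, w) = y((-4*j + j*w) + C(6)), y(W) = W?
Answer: 8852/3 ≈ 2950.7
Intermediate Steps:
J(j, w) = 6 - 4*j + j*w (J(j, w) = (-4*j + j*w) + 6 = 6 - 4*j + j*w)
Z(I) = -⅓ (Z(I) = 7/(-21) = 7*(-1/21) = -⅓)
2951 + Z(J(7, -1*9)) = 2951 - ⅓ = 8852/3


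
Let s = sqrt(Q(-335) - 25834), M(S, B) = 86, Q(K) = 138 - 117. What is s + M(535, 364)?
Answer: 86 + I*sqrt(25813) ≈ 86.0 + 160.66*I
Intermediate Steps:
Q(K) = 21
s = I*sqrt(25813) (s = sqrt(21 - 25834) = sqrt(-25813) = I*sqrt(25813) ≈ 160.66*I)
s + M(535, 364) = I*sqrt(25813) + 86 = 86 + I*sqrt(25813)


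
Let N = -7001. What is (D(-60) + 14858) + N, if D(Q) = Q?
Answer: 7797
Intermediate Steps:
(D(-60) + 14858) + N = (-60 + 14858) - 7001 = 14798 - 7001 = 7797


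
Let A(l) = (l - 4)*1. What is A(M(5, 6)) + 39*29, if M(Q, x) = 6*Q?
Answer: 1157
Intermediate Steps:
A(l) = -4 + l (A(l) = (-4 + l)*1 = -4 + l)
A(M(5, 6)) + 39*29 = (-4 + 6*5) + 39*29 = (-4 + 30) + 1131 = 26 + 1131 = 1157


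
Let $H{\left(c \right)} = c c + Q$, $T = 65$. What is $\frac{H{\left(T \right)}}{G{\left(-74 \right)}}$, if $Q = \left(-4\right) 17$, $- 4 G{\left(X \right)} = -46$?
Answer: $\frac{8314}{23} \approx 361.48$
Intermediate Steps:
$G{\left(X \right)} = \frac{23}{2}$ ($G{\left(X \right)} = \left(- \frac{1}{4}\right) \left(-46\right) = \frac{23}{2}$)
$Q = -68$
$H{\left(c \right)} = -68 + c^{2}$ ($H{\left(c \right)} = c c - 68 = c^{2} - 68 = -68 + c^{2}$)
$\frac{H{\left(T \right)}}{G{\left(-74 \right)}} = \frac{-68 + 65^{2}}{\frac{23}{2}} = \left(-68 + 4225\right) \frac{2}{23} = 4157 \cdot \frac{2}{23} = \frac{8314}{23}$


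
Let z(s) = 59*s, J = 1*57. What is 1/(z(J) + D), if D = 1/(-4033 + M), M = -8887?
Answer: 12920/43449959 ≈ 0.00029735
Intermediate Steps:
J = 57
D = -1/12920 (D = 1/(-4033 - 8887) = 1/(-12920) = -1/12920 ≈ -7.7399e-5)
1/(z(J) + D) = 1/(59*57 - 1/12920) = 1/(3363 - 1/12920) = 1/(43449959/12920) = 12920/43449959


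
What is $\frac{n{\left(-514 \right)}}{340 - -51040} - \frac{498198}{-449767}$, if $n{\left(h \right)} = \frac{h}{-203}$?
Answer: $\frac{2598253033979}{2345566388690} \approx 1.1077$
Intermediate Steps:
$n{\left(h \right)} = - \frac{h}{203}$ ($n{\left(h \right)} = h \left(- \frac{1}{203}\right) = - \frac{h}{203}$)
$\frac{n{\left(-514 \right)}}{340 - -51040} - \frac{498198}{-449767} = \frac{\left(- \frac{1}{203}\right) \left(-514\right)}{340 - -51040} - \frac{498198}{-449767} = \frac{514}{203 \left(340 + 51040\right)} - - \frac{498198}{449767} = \frac{514}{203 \cdot 51380} + \frac{498198}{449767} = \frac{514}{203} \cdot \frac{1}{51380} + \frac{498198}{449767} = \frac{257}{5215070} + \frac{498198}{449767} = \frac{2598253033979}{2345566388690}$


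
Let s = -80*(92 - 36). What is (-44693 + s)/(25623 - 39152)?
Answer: 49173/13529 ≈ 3.6346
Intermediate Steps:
s = -4480 (s = -80*56 = -4480)
(-44693 + s)/(25623 - 39152) = (-44693 - 4480)/(25623 - 39152) = -49173/(-13529) = -49173*(-1/13529) = 49173/13529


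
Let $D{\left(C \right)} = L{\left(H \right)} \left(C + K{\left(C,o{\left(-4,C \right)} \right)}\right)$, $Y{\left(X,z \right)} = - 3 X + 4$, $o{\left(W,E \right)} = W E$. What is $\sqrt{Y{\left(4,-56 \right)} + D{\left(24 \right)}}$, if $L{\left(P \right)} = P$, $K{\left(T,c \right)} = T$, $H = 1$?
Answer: $2 \sqrt{10} \approx 6.3246$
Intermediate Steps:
$o{\left(W,E \right)} = E W$
$Y{\left(X,z \right)} = 4 - 3 X$
$D{\left(C \right)} = 2 C$ ($D{\left(C \right)} = 1 \left(C + C\right) = 1 \cdot 2 C = 2 C$)
$\sqrt{Y{\left(4,-56 \right)} + D{\left(24 \right)}} = \sqrt{\left(4 - 12\right) + 2 \cdot 24} = \sqrt{\left(4 - 12\right) + 48} = \sqrt{-8 + 48} = \sqrt{40} = 2 \sqrt{10}$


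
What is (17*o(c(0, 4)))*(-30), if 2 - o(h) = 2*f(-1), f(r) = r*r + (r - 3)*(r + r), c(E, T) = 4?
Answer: 8160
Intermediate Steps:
f(r) = r² + 2*r*(-3 + r) (f(r) = r² + (-3 + r)*(2*r) = r² + 2*r*(-3 + r))
o(h) = -16 (o(h) = 2 - 2*3*(-1)*(-2 - 1) = 2 - 2*3*(-1)*(-3) = 2 - 2*9 = 2 - 1*18 = 2 - 18 = -16)
(17*o(c(0, 4)))*(-30) = (17*(-16))*(-30) = -272*(-30) = 8160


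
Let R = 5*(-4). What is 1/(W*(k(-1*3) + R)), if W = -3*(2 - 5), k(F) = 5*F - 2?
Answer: -1/333 ≈ -0.0030030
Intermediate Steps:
R = -20
k(F) = -2 + 5*F
W = 9 (W = -3*(-3) = 9)
1/(W*(k(-1*3) + R)) = 1/(9*((-2 + 5*(-1*3)) - 20)) = 1/(9*((-2 + 5*(-3)) - 20)) = 1/(9*((-2 - 15) - 20)) = 1/(9*(-17 - 20)) = 1/(9*(-37)) = 1/(-333) = -1/333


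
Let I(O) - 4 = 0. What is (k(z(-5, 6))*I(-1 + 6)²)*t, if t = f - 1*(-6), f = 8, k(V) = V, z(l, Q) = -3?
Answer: -672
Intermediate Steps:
I(O) = 4 (I(O) = 4 + 0 = 4)
t = 14 (t = 8 - 1*(-6) = 8 + 6 = 14)
(k(z(-5, 6))*I(-1 + 6)²)*t = -3*4²*14 = -3*16*14 = -48*14 = -672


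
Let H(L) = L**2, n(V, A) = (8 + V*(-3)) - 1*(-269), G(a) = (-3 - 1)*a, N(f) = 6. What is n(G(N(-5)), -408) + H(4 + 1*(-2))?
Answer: 353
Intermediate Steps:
G(a) = -4*a
n(V, A) = 277 - 3*V (n(V, A) = (8 - 3*V) + 269 = 277 - 3*V)
n(G(N(-5)), -408) + H(4 + 1*(-2)) = (277 - (-12)*6) + (4 + 1*(-2))**2 = (277 - 3*(-24)) + (4 - 2)**2 = (277 + 72) + 2**2 = 349 + 4 = 353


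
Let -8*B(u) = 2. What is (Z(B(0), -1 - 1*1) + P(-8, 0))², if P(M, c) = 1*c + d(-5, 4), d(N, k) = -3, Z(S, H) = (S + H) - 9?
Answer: 3249/16 ≈ 203.06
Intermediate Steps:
B(u) = -¼ (B(u) = -⅛*2 = -¼)
Z(S, H) = -9 + H + S (Z(S, H) = (H + S) - 9 = -9 + H + S)
P(M, c) = -3 + c (P(M, c) = 1*c - 3 = c - 3 = -3 + c)
(Z(B(0), -1 - 1*1) + P(-8, 0))² = ((-9 + (-1 - 1*1) - ¼) + (-3 + 0))² = ((-9 + (-1 - 1) - ¼) - 3)² = ((-9 - 2 - ¼) - 3)² = (-45/4 - 3)² = (-57/4)² = 3249/16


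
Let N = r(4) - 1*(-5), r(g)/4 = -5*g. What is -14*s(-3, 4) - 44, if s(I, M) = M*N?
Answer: 4156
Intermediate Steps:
r(g) = -20*g (r(g) = 4*(-5*g) = -20*g)
N = -75 (N = -20*4 - 1*(-5) = -80 + 5 = -75)
s(I, M) = -75*M (s(I, M) = M*(-75) = -75*M)
-14*s(-3, 4) - 44 = -(-1050)*4 - 44 = -14*(-300) - 44 = 4200 - 44 = 4156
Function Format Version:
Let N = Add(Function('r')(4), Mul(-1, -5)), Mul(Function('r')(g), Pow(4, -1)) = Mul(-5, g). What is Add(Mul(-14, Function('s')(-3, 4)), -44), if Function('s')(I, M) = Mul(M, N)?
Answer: 4156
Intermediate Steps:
Function('r')(g) = Mul(-20, g) (Function('r')(g) = Mul(4, Mul(-5, g)) = Mul(-20, g))
N = -75 (N = Add(Mul(-20, 4), Mul(-1, -5)) = Add(-80, 5) = -75)
Function('s')(I, M) = Mul(-75, M) (Function('s')(I, M) = Mul(M, -75) = Mul(-75, M))
Add(Mul(-14, Function('s')(-3, 4)), -44) = Add(Mul(-14, Mul(-75, 4)), -44) = Add(Mul(-14, -300), -44) = Add(4200, -44) = 4156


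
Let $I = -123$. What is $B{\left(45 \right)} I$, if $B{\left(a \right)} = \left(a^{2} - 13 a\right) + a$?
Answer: $-182655$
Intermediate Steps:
$B{\left(a \right)} = a^{2} - 12 a$
$B{\left(45 \right)} I = 45 \left(-12 + 45\right) \left(-123\right) = 45 \cdot 33 \left(-123\right) = 1485 \left(-123\right) = -182655$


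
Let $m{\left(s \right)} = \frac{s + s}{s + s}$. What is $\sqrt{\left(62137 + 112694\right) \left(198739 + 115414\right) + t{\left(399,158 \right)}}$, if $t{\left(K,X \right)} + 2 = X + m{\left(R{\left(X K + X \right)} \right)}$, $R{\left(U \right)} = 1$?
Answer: $10 \sqrt{549236833} \approx 2.3436 \cdot 10^{5}$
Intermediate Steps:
$m{\left(s \right)} = 1$ ($m{\left(s \right)} = \frac{2 s}{2 s} = 2 s \frac{1}{2 s} = 1$)
$t{\left(K,X \right)} = -1 + X$ ($t{\left(K,X \right)} = -2 + \left(X + 1\right) = -2 + \left(1 + X\right) = -1 + X$)
$\sqrt{\left(62137 + 112694\right) \left(198739 + 115414\right) + t{\left(399,158 \right)}} = \sqrt{\left(62137 + 112694\right) \left(198739 + 115414\right) + \left(-1 + 158\right)} = \sqrt{174831 \cdot 314153 + 157} = \sqrt{54923683143 + 157} = \sqrt{54923683300} = 10 \sqrt{549236833}$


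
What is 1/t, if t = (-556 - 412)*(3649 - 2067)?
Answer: -1/1531376 ≈ -6.5301e-7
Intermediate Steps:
t = -1531376 (t = -968*1582 = -1531376)
1/t = 1/(-1531376) = -1/1531376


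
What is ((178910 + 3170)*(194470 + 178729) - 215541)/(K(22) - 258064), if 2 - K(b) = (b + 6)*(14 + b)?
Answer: -67951858379/259070 ≈ -2.6229e+5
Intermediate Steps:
K(b) = 2 - (6 + b)*(14 + b) (K(b) = 2 - (b + 6)*(14 + b) = 2 - (6 + b)*(14 + b))
((178910 + 3170)*(194470 + 178729) - 215541)/(K(22) - 258064) = ((178910 + 3170)*(194470 + 178729) - 215541)/((-82 - 1*22² - 20*22) - 258064) = (182080*373199 - 215541)/((-82 - 1*484 - 440) - 258064) = (67952073920 - 215541)/((-82 - 484 - 440) - 258064) = 67951858379/(-1006 - 258064) = 67951858379/(-259070) = 67951858379*(-1/259070) = -67951858379/259070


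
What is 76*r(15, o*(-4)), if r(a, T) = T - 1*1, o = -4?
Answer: 1140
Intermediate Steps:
r(a, T) = -1 + T (r(a, T) = T - 1 = -1 + T)
76*r(15, o*(-4)) = 76*(-1 - 4*(-4)) = 76*(-1 + 16) = 76*15 = 1140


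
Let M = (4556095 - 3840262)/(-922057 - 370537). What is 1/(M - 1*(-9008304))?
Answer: 1292594/11644078984743 ≈ 1.1101e-7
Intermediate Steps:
M = -715833/1292594 (M = 715833/(-1292594) = 715833*(-1/1292594) = -715833/1292594 ≈ -0.55380)
1/(M - 1*(-9008304)) = 1/(-715833/1292594 - 1*(-9008304)) = 1/(-715833/1292594 + 9008304) = 1/(11644078984743/1292594) = 1292594/11644078984743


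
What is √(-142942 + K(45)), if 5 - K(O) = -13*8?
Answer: I*√142833 ≈ 377.93*I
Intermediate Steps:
K(O) = 109 (K(O) = 5 - (-13)*8 = 5 - 1*(-104) = 5 + 104 = 109)
√(-142942 + K(45)) = √(-142942 + 109) = √(-142833) = I*√142833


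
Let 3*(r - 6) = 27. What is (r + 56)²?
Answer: 5041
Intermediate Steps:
r = 15 (r = 6 + (⅓)*27 = 6 + 9 = 15)
(r + 56)² = (15 + 56)² = 71² = 5041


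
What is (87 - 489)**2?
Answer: 161604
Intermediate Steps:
(87 - 489)**2 = (-402)**2 = 161604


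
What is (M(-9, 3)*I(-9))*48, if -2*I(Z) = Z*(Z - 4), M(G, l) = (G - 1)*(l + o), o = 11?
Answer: 393120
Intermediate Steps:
M(G, l) = (-1 + G)*(11 + l) (M(G, l) = (G - 1)*(l + 11) = (-1 + G)*(11 + l))
I(Z) = -Z*(-4 + Z)/2 (I(Z) = -Z*(Z - 4)/2 = -Z*(-4 + Z)/2)
(M(-9, 3)*I(-9))*48 = ((-11 - 1*3 + 11*(-9) - 9*3)*((½)*(-9)*(4 - 1*(-9))))*48 = ((-11 - 3 - 99 - 27)*((½)*(-9)*(4 + 9)))*48 = -70*(-9)*13*48 = -140*(-117/2)*48 = 8190*48 = 393120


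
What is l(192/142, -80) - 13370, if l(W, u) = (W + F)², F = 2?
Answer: -67341526/5041 ≈ -13359.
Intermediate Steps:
l(W, u) = (2 + W)² (l(W, u) = (W + 2)² = (2 + W)²)
l(192/142, -80) - 13370 = (2 + 192/142)² - 13370 = (2 + 192*(1/142))² - 13370 = (2 + 96/71)² - 13370 = (238/71)² - 13370 = 56644/5041 - 13370 = -67341526/5041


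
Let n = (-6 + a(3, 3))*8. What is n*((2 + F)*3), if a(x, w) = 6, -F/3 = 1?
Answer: 0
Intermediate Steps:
F = -3 (F = -3*1 = -3)
n = 0 (n = (-6 + 6)*8 = 0*8 = 0)
n*((2 + F)*3) = 0*((2 - 3)*3) = 0*(-1*3) = 0*(-3) = 0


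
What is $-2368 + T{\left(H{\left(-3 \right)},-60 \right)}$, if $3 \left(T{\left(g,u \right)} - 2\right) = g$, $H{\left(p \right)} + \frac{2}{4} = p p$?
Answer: $- \frac{14179}{6} \approx -2363.2$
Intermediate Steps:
$H{\left(p \right)} = - \frac{1}{2} + p^{2}$ ($H{\left(p \right)} = - \frac{1}{2} + p p = - \frac{1}{2} + p^{2}$)
$T{\left(g,u \right)} = 2 + \frac{g}{3}$
$-2368 + T{\left(H{\left(-3 \right)},-60 \right)} = -2368 + \left(2 + \frac{- \frac{1}{2} + \left(-3\right)^{2}}{3}\right) = -2368 + \left(2 + \frac{- \frac{1}{2} + 9}{3}\right) = -2368 + \left(2 + \frac{1}{3} \cdot \frac{17}{2}\right) = -2368 + \left(2 + \frac{17}{6}\right) = -2368 + \frac{29}{6} = - \frac{14179}{6}$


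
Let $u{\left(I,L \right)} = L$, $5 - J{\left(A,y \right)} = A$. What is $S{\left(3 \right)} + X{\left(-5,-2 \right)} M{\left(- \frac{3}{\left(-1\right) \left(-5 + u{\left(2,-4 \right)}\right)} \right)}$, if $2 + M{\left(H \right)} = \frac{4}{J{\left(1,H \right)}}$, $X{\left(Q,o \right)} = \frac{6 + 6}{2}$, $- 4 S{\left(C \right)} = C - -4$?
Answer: $- \frac{31}{4} \approx -7.75$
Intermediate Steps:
$S{\left(C \right)} = -1 - \frac{C}{4}$ ($S{\left(C \right)} = - \frac{C - -4}{4} = - \frac{C + 4}{4} = - \frac{4 + C}{4} = -1 - \frac{C}{4}$)
$J{\left(A,y \right)} = 5 - A$
$X{\left(Q,o \right)} = 6$ ($X{\left(Q,o \right)} = 12 \cdot \frac{1}{2} = 6$)
$M{\left(H \right)} = -1$ ($M{\left(H \right)} = -2 + \frac{4}{5 - 1} = -2 + \frac{4}{4} = -2 + 4 \cdot \frac{1}{4} = -2 + 1 = -1$)
$S{\left(3 \right)} + X{\left(-5,-2 \right)} M{\left(- \frac{3}{\left(-1\right) \left(-5 + u{\left(2,-4 \right)}\right)} \right)} = \left(-1 - \frac{3}{4}\right) + 6 \left(-1\right) = \left(-1 - \frac{3}{4}\right) - 6 = - \frac{7}{4} - 6 = - \frac{31}{4}$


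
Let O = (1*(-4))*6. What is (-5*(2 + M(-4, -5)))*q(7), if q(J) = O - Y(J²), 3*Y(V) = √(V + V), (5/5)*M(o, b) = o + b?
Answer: -840 - 245*√2/3 ≈ -955.49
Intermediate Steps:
M(o, b) = b + o (M(o, b) = o + b = b + o)
Y(V) = √2*√V/3 (Y(V) = √(V + V)/3 = √(2*V)/3 = (√2*√V)/3 = √2*√V/3)
O = -24 (O = -4*6 = -24)
q(J) = -24 - √2*√(J²)/3
(-5*(2 + M(-4, -5)))*q(7) = (-5*(2 + (-5 - 4)))*(-24 - √2*√(7²)/3) = (-5*(2 - 9))*(-24 - √2*√49/3) = (-5*(-7))*(-24 - ⅓*√2*7) = 35*(-24 - 7*√2/3) = -840 - 245*√2/3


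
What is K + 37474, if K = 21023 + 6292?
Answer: 64789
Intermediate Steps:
K = 27315
K + 37474 = 27315 + 37474 = 64789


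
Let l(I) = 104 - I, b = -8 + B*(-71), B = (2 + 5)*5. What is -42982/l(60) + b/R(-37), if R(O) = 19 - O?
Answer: -629171/616 ≈ -1021.4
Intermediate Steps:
B = 35 (B = 7*5 = 35)
b = -2493 (b = -8 + 35*(-71) = -8 - 2485 = -2493)
-42982/l(60) + b/R(-37) = -42982/(104 - 1*60) - 2493/(19 - 1*(-37)) = -42982/(104 - 60) - 2493/(19 + 37) = -42982/44 - 2493/56 = -42982*1/44 - 2493*1/56 = -21491/22 - 2493/56 = -629171/616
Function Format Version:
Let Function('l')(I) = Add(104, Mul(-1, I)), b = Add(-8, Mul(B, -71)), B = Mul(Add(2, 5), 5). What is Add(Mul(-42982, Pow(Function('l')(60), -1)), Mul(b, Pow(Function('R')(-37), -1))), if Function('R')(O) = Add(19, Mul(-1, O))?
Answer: Rational(-629171, 616) ≈ -1021.4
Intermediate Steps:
B = 35 (B = Mul(7, 5) = 35)
b = -2493 (b = Add(-8, Mul(35, -71)) = Add(-8, -2485) = -2493)
Add(Mul(-42982, Pow(Function('l')(60), -1)), Mul(b, Pow(Function('R')(-37), -1))) = Add(Mul(-42982, Pow(Add(104, Mul(-1, 60)), -1)), Mul(-2493, Pow(Add(19, Mul(-1, -37)), -1))) = Add(Mul(-42982, Pow(Add(104, -60), -1)), Mul(-2493, Pow(Add(19, 37), -1))) = Add(Mul(-42982, Pow(44, -1)), Mul(-2493, Pow(56, -1))) = Add(Mul(-42982, Rational(1, 44)), Mul(-2493, Rational(1, 56))) = Add(Rational(-21491, 22), Rational(-2493, 56)) = Rational(-629171, 616)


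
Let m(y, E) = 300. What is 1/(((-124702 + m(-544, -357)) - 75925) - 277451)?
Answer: -1/477778 ≈ -2.0930e-6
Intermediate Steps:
1/(((-124702 + m(-544, -357)) - 75925) - 277451) = 1/(((-124702 + 300) - 75925) - 277451) = 1/((-124402 - 75925) - 277451) = 1/(-200327 - 277451) = 1/(-477778) = -1/477778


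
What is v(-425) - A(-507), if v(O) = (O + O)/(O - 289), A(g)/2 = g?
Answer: 21319/21 ≈ 1015.2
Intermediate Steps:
A(g) = 2*g
v(O) = 2*O/(-289 + O) (v(O) = (2*O)/(-289 + O) = 2*O/(-289 + O))
v(-425) - A(-507) = 2*(-425)/(-289 - 425) - 2*(-507) = 2*(-425)/(-714) - 1*(-1014) = 2*(-425)*(-1/714) + 1014 = 25/21 + 1014 = 21319/21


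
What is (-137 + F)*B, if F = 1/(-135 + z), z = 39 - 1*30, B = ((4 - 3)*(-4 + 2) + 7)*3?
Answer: -86315/42 ≈ -2055.1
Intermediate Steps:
B = 15 (B = (1*(-2) + 7)*3 = (-2 + 7)*3 = 5*3 = 15)
z = 9 (z = 39 - 30 = 9)
F = -1/126 (F = 1/(-135 + 9) = 1/(-126) = -1/126 ≈ -0.0079365)
(-137 + F)*B = (-137 - 1/126)*15 = -17263/126*15 = -86315/42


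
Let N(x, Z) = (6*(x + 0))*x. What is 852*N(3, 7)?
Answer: 46008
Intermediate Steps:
N(x, Z) = 6*x² (N(x, Z) = (6*x)*x = 6*x²)
852*N(3, 7) = 852*(6*3²) = 852*(6*9) = 852*54 = 46008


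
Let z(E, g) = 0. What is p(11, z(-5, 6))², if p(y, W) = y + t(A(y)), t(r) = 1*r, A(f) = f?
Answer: 484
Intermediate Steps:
t(r) = r
p(y, W) = 2*y (p(y, W) = y + y = 2*y)
p(11, z(-5, 6))² = (2*11)² = 22² = 484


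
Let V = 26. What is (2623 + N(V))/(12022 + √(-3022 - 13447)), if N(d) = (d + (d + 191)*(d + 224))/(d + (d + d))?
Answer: 518689190/1879084389 - 43145*I*√16469/1879084389 ≈ 0.27603 - 0.0029466*I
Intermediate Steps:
N(d) = (d + (191 + d)*(224 + d))/(3*d) (N(d) = (d + (191 + d)*(224 + d))/(d + 2*d) = (d + (191 + d)*(224 + d))/((3*d)) = (d + (191 + d)*(224 + d))*(1/(3*d)) = (d + (191 + d)*(224 + d))/(3*d))
(2623 + N(V))/(12022 + √(-3022 - 13447)) = (2623 + (⅓)*(42784 + 26*(416 + 26))/26)/(12022 + √(-3022 - 13447)) = (2623 + (⅓)*(1/26)*(42784 + 26*442))/(12022 + √(-16469)) = (2623 + (⅓)*(1/26)*(42784 + 11492))/(12022 + I*√16469) = (2623 + (⅓)*(1/26)*54276)/(12022 + I*√16469) = (2623 + 9046/13)/(12022 + I*√16469) = 43145/(13*(12022 + I*√16469))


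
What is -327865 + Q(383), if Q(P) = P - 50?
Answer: -327532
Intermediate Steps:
Q(P) = -50 + P
-327865 + Q(383) = -327865 + (-50 + 383) = -327865 + 333 = -327532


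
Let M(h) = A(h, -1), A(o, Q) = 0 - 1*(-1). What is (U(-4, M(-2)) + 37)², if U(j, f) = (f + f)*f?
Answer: 1521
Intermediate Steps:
A(o, Q) = 1 (A(o, Q) = 0 + 1 = 1)
M(h) = 1
U(j, f) = 2*f² (U(j, f) = (2*f)*f = 2*f²)
(U(-4, M(-2)) + 37)² = (2*1² + 37)² = (2*1 + 37)² = (2 + 37)² = 39² = 1521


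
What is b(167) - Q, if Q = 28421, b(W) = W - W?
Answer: -28421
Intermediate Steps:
b(W) = 0
b(167) - Q = 0 - 1*28421 = 0 - 28421 = -28421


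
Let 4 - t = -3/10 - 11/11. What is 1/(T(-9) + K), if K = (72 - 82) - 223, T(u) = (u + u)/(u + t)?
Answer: -37/8441 ≈ -0.0043834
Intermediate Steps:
t = 53/10 (t = 4 - (-3/10 - 11/11) = 4 - (-3*⅒ - 11*1/11) = 4 - (-3/10 - 1) = 4 - 1*(-13/10) = 4 + 13/10 = 53/10 ≈ 5.3000)
T(u) = 2*u/(53/10 + u) (T(u) = (u + u)/(u + 53/10) = (2*u)/(53/10 + u) = 2*u/(53/10 + u))
K = -233 (K = -10 - 223 = -233)
1/(T(-9) + K) = 1/(20*(-9)/(53 + 10*(-9)) - 233) = 1/(20*(-9)/(53 - 90) - 233) = 1/(20*(-9)/(-37) - 233) = 1/(20*(-9)*(-1/37) - 233) = 1/(180/37 - 233) = 1/(-8441/37) = -37/8441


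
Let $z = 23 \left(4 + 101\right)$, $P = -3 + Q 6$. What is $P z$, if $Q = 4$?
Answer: $50715$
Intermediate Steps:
$P = 21$ ($P = -3 + 4 \cdot 6 = -3 + 24 = 21$)
$z = 2415$ ($z = 23 \cdot 105 = 2415$)
$P z = 21 \cdot 2415 = 50715$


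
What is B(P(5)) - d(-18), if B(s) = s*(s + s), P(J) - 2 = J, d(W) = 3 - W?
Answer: 77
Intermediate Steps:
P(J) = 2 + J
B(s) = 2*s² (B(s) = s*(2*s) = 2*s²)
B(P(5)) - d(-18) = 2*(2 + 5)² - (3 - 1*(-18)) = 2*7² - (3 + 18) = 2*49 - 1*21 = 98 - 21 = 77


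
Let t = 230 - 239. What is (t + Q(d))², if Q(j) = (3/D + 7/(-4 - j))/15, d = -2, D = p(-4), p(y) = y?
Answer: 310249/3600 ≈ 86.180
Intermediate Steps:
D = -4
Q(j) = -1/20 + 7/(15*(-4 - j)) (Q(j) = (3/(-4) + 7/(-4 - j))/15 = (3*(-¼) + 7/(-4 - j))*(1/15) = (-¾ + 7/(-4 - j))*(1/15) = -1/20 + 7/(15*(-4 - j)))
t = -9
(t + Q(d))² = (-9 + (-40 - 3*(-2))/(60*(4 - 2)))² = (-9 + (1/60)*(-40 + 6)/2)² = (-9 + (1/60)*(½)*(-34))² = (-9 - 17/60)² = (-557/60)² = 310249/3600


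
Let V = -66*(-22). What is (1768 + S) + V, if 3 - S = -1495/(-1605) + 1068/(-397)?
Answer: 410953576/127437 ≈ 3224.8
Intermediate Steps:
S = 606436/127437 (S = 3 - (-1495/(-1605) + 1068/(-397)) = 3 - (-1495*(-1/1605) + 1068*(-1/397)) = 3 - (299/321 - 1068/397) = 3 - 1*(-224125/127437) = 3 + 224125/127437 = 606436/127437 ≈ 4.7587)
V = 1452
(1768 + S) + V = (1768 + 606436/127437) + 1452 = 225915052/127437 + 1452 = 410953576/127437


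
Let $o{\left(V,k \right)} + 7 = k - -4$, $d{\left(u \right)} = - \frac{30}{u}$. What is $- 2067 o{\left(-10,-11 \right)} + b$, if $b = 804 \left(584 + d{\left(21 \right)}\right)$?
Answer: $\frac{3481278}{7} \approx 4.9733 \cdot 10^{5}$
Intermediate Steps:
$o{\left(V,k \right)} = -3 + k$ ($o{\left(V,k \right)} = -7 + \left(k - -4\right) = -7 + \left(k + 4\right) = -7 + \left(4 + k\right) = -3 + k$)
$b = \frac{3278712}{7}$ ($b = 804 \left(584 - \frac{30}{21}\right) = 804 \left(584 - \frac{10}{7}\right) = 804 \cdot \frac{4078}{7} = \frac{3278712}{7} \approx 4.6839 \cdot 10^{5}$)
$- 2067 o{\left(-10,-11 \right)} + b = - 2067 \left(-3 - 11\right) + \frac{3278712}{7} = \left(-2067\right) \left(-14\right) + \frac{3278712}{7} = 28938 + \frac{3278712}{7} = \frac{3481278}{7}$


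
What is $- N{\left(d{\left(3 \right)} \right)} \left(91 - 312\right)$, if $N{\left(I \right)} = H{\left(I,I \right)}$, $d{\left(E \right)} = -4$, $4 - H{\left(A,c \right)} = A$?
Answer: $1768$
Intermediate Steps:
$H{\left(A,c \right)} = 4 - A$
$N{\left(I \right)} = 4 - I$
$- N{\left(d{\left(3 \right)} \right)} \left(91 - 312\right) = - \left(4 - -4\right) \left(91 - 312\right) = - \left(4 + 4\right) \left(91 - 312\right) = - 8 \left(-221\right) = \left(-1\right) \left(-1768\right) = 1768$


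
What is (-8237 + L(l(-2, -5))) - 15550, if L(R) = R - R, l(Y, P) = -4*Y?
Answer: -23787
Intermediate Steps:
L(R) = 0
(-8237 + L(l(-2, -5))) - 15550 = (-8237 + 0) - 15550 = -8237 - 15550 = -23787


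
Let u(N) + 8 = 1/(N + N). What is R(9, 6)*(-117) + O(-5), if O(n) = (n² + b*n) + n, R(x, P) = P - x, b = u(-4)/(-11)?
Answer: 32323/88 ≈ 367.31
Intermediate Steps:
u(N) = -8 + 1/(2*N) (u(N) = -8 + 1/(N + N) = -8 + 1/(2*N))
b = 65/88 (b = (-8 + (½)/(-4))/(-11) = (-8 + (½)*(-¼))*(-1/11) = (-8 - ⅛)*(-1/11) = -65/8*(-1/11) = 65/88 ≈ 0.73864)
O(n) = n² + 153*n/88 (O(n) = (n² + 65*n/88) + n = n² + 153*n/88)
R(9, 6)*(-117) + O(-5) = (6 - 1*9)*(-117) + (1/88)*(-5)*(153 + 88*(-5)) = (6 - 9)*(-117) + (1/88)*(-5)*(153 - 440) = -3*(-117) + (1/88)*(-5)*(-287) = 351 + 1435/88 = 32323/88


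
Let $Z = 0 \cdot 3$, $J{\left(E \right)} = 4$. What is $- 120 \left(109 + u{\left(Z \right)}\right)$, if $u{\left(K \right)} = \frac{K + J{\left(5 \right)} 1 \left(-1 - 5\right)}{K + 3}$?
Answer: $-12120$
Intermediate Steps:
$Z = 0$
$u{\left(K \right)} = \frac{-24 + K}{3 + K}$ ($u{\left(K \right)} = \frac{K + 4 \cdot 1 \left(-1 - 5\right)}{K + 3} = \frac{K + 4 \left(-6\right)}{3 + K} = \frac{K - 24}{3 + K} = \frac{-24 + K}{3 + K}$)
$- 120 \left(109 + u{\left(Z \right)}\right) = - 120 \left(109 + \frac{-24 + 0}{3 + 0}\right) = - 120 \left(109 + \frac{1}{3} \left(-24\right)\right) = - 120 \left(109 - 8\right) = \left(-120\right) 101 = -12120$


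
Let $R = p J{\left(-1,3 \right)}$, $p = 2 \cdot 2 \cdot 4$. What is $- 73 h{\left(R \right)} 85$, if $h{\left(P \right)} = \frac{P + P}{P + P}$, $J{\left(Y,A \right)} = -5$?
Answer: $-6205$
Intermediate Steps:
$p = 16$ ($p = 4 \cdot 4 = 16$)
$R = -80$ ($R = 16 \left(-5\right) = -80$)
$h{\left(P \right)} = 1$ ($h{\left(P \right)} = \frac{2 P}{2 P} = 2 P \frac{1}{2 P} = 1$)
$- 73 h{\left(R \right)} 85 = \left(-73\right) 1 \cdot 85 = \left(-73\right) 85 = -6205$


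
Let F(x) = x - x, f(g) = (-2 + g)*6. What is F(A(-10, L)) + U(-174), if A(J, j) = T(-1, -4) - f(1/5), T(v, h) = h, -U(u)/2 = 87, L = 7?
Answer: -174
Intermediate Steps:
U(u) = -174 (U(u) = -2*87 = -174)
f(g) = -12 + 6*g
A(J, j) = 34/5 (A(J, j) = -4 - (-12 + 6*(1/5)) = -4 - (-12 + 6/5) = -4 - 1*(-54/5) = -4 + 54/5 = 34/5)
F(x) = 0
F(A(-10, L)) + U(-174) = 0 - 174 = -174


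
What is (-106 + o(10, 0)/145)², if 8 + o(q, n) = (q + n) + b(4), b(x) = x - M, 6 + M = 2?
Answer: 9437184/841 ≈ 11221.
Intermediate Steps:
M = -4 (M = -6 + 2 = -4)
b(x) = 4 + x (b(x) = x - 1*(-4) = x + 4 = 4 + x)
o(q, n) = n + q (o(q, n) = -8 + ((q + n) + (4 + 4)) = -8 + ((n + q) + 8) = -8 + (8 + n + q) = n + q)
(-106 + o(10, 0)/145)² = (-106 + (0 + 10)/145)² = (-106 + 10*(1/145))² = (-106 + 2/29)² = (-3072/29)² = 9437184/841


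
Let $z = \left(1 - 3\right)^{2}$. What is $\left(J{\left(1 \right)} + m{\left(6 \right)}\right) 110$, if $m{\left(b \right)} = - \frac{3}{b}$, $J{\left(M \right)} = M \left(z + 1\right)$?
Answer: $495$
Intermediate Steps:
$z = 4$ ($z = \left(-2\right)^{2} = 4$)
$J{\left(M \right)} = 5 M$ ($J{\left(M \right)} = M \left(4 + 1\right) = M 5 = 5 M$)
$\left(J{\left(1 \right)} + m{\left(6 \right)}\right) 110 = \left(5 \cdot 1 - \frac{3}{6}\right) 110 = \left(5 - \frac{1}{2}\right) 110 = \frac{9}{2} \cdot 110 = 495$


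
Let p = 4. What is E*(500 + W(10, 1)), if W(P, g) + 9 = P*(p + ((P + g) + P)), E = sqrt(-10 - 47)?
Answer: 741*I*sqrt(57) ≈ 5594.4*I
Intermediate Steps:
E = I*sqrt(57) (E = sqrt(-57) = I*sqrt(57) ≈ 7.5498*I)
W(P, g) = -9 + P*(4 + g + 2*P) (W(P, g) = -9 + P*(4 + ((P + g) + P)) = -9 + P*(4 + (g + 2*P)) = -9 + P*(4 + g + 2*P))
E*(500 + W(10, 1)) = (I*sqrt(57))*(500 + (-9 + 2*10**2 + 4*10 + 10*1)) = (I*sqrt(57))*(500 + (-9 + 2*100 + 40 + 10)) = (I*sqrt(57))*(500 + (-9 + 200 + 40 + 10)) = (I*sqrt(57))*(500 + 241) = (I*sqrt(57))*741 = 741*I*sqrt(57)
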